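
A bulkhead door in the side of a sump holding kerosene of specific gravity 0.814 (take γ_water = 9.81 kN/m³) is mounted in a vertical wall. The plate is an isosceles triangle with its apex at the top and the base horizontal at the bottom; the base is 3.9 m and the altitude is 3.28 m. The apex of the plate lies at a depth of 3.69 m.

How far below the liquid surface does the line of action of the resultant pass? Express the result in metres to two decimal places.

h_p = 5.98 m

γ = 0.814 × 9.81 = 7.98534 kN/m³.
With the apex up, the centroid sits 2h/3 = 2 × 3.28/3 = 2.18667 m below the apex, so the centroid depth is h_c = 3.69 + 2.18667 = 5.87667 m.
A = ½ × 3.9 × 3.28 = 6.396 m².
Resultant F = γ·h_c·A = 7.98534 × 5.87667 × 6.396 = 300.146 kN.
I_c = b·h³/36 = 3.9 × 3.28³/36 = 3.82282 m⁴.
Centre of pressure: y_p = y_c + I_c/(y_c·A) = 5.87667 + 3.82282/(5.87667 × 6.396) = 5.87667 + 0.101705 = 5.97837 m along the plane.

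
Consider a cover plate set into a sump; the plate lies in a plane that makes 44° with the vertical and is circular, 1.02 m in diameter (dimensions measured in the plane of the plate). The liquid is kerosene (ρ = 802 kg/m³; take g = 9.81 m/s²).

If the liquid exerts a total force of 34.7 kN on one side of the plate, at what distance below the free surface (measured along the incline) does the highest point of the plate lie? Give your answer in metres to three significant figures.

γ = ρg = 802 × 9.81 / 1000 = 7.86762 kN/m³.
A = π(0.51)² = 0.817128 m².
From F = γ·h_c·A, the centroid depth is h_c = 34.7/(7.86762 × 0.817128) = 5.39754 m.
The plate makes 44° with the vertical, i.e. θ = 90° − 44° = 46° to the horizontal. Measuring y along the incline from the free-surface line, vertical depth h = y·sinθ with sinθ = 0.719340.
Along the incline, y_c = h_c/sinθ = 5.39754/0.719340 = 7.50346 m.
The centroid is at the centre, 0.51 m below the top of the plate, so the highest point sits at y_top = 7.50346 − 0.51 = 6.99346 m along the incline.

y_top ≈ 6.99 m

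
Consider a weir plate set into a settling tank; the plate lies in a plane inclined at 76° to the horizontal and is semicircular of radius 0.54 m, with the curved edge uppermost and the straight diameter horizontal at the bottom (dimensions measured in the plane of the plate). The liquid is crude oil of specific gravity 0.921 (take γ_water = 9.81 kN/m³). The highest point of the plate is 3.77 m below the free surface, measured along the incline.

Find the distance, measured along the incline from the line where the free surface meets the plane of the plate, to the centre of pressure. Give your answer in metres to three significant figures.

γ = 0.921 × 9.81 = 9.03501 kN/m³.
Let θ = 76° be the plate's angle to the horizontal; measure y along the incline from where the plane meets the free surface. Vertical depth h = y·sinθ with sinθ = 0.970296.
The centroid lies 4r/(3π) = 0.229183 m above the diameter, so r − 4r/(3π) = 0.54 − 0.229183 = 0.310817 m below the topmost point, so y_c = 3.77 + 0.310817 = 4.08082 m and h_c = 4.08082 × 0.970296 = 3.9596 m.
A = πr²/2 = π × 0.54²/2 = 0.458044 m².
Resultant F = γ·h_c·A = 9.03501 × 3.9596 × 0.458044 = 16.3865 kN.
I_c = (π/8 − 8/(9π))·r⁴ = 0.109757 × 0.54⁴ = 0.0093327 m⁴.
Centre of pressure: y_p = y_c + I_c/(y_c·A) = 4.08082 + 0.0093327/(4.08082 × 0.458044) = 4.08082 + 0.0049929 = 4.08581 m along the plane.

y_p = 4.09 m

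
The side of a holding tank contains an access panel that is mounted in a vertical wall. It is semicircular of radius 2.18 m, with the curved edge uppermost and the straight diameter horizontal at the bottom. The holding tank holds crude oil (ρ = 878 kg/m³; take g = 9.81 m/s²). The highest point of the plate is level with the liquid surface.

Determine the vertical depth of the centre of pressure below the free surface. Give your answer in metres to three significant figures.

γ = ρg = 878 × 9.81 / 1000 = 8.61318 kN/m³.
The centroid lies 4r/(3π) = 0.925221 m above the diameter, so r − 4r/(3π) = 2.18 − 0.925221 = 1.25478 m below the topmost point, so the centroid depth is h_c = 1.25478 m.
A = πr²/2 = π × 2.18²/2 = 7.46505 m².
Resultant F = γ·h_c·A = 8.61318 × 1.25478 × 7.46505 = 80.6796 kN.
I_c = (π/8 − 8/(9π))·r⁴ = 0.109757 × 2.18⁴ = 2.4789 m⁴.
Centre of pressure: y_p = y_c + I_c/(y_c·A) = 1.25478 + 2.4789/(1.25478 × 7.46505) = 1.25478 + 0.264642 = 1.51942 m along the plane.

h_p = 1.52 m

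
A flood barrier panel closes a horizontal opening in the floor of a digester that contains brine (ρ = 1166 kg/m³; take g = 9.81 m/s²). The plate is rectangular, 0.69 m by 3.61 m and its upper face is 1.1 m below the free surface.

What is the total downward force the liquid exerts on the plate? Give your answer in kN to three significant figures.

F ≈ 31.3 kN

γ = ρg = 1166 × 9.81 / 1000 = 11.43846 kN/m³.
The plate is horizontal, so pressure is uniform at p = γ·h = 11.43846 × 1.1 = 12.5823 kN/m².
A = 0.69 × 3.61 = 2.4909 m².
F = p·A = 12.5823 × 2.4909 = 31.3413 kN.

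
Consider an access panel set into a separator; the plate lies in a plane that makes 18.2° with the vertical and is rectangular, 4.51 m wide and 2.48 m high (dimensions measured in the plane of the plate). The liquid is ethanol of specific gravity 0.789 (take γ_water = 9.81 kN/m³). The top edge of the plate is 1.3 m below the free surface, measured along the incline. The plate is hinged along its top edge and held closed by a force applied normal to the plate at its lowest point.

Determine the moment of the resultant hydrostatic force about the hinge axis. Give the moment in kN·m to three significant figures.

γ = 0.789 × 9.81 = 7.74009 kN/m³.
The plate makes 18.2° with the vertical, i.e. θ = 90° − 18.2° = 71.8° to the horizontal. Measuring y along the incline from the free-surface line, vertical depth h = y·sinθ with sinθ = 0.949972.
The centroid lies 2.48/2 = 1.24 m below the top edge, so y_c = 1.3 + 1.24 = 2.54 m and h_c = 2.54 × 0.949972 = 2.41293 m.
A = 4.51 × 2.48 = 11.1848 m².
Resultant F = γ·h_c·A = 7.74009 × 2.41293 × 11.1848 = 208.891 kN.
I_c = b·h³/12 = 4.51 × 2.48³/12 = 5.73258 m⁴.
Centre of pressure: y_p = y_c + I_c/(y_c·A) = 2.54 + 5.73258/(2.54 × 11.1848) = 2.54 + 0.201785 = 2.74179 m along the plane.
The resultant acts 1.24 + 0.201785 = 1.44178 m (along the plate) below the hinge at the top edge, so the moment about the hinge is M = F × 1.44178 = 208.891 × 1.44178 = 301.175 kN·m.

M ≈ 301 kN·m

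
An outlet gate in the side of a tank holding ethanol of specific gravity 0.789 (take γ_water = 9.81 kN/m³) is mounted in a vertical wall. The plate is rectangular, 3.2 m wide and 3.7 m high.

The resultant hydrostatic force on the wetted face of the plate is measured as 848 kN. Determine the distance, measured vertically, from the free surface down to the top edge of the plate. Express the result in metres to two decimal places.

γ = 0.789 × 9.81 = 7.74009 kN/m³.
A = 3.2 × 3.7 = 11.84 m².
From F = γ·h_c·A, the centroid depth is h_c = 848/(7.74009 × 11.84) = 9.25333 m.
The centroid lies 3.7/2 = 1.85 m below the top edge, so the top edge sits at h_top = 9.25333 − 1.85 = 7.40333 m below the surface.

d_top ≈ 7.40 m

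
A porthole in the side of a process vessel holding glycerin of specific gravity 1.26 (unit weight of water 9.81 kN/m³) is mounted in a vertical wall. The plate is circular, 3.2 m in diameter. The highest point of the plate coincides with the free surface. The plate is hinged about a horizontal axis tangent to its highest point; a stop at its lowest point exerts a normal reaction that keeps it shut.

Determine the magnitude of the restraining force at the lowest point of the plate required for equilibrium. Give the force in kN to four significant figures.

γ = 1.26 × 9.81 = 12.3606 kN/m³.
The centroid is at the centre, 1.6 m below the top of the plate, so the centroid depth is h_c = 1.6 m.
A = π(1.6)² = 8.04248 m².
Resultant F = γ·h_c·A = 12.3606 × 1.6 × 8.04248 = 159.056 kN.
I_c = πr⁴/4 = π × 1.6⁴/4 = 5.14719 m⁴.
Centre of pressure: y_p = y_c + I_c/(y_c·A) = 1.6 + 5.14719/(1.6 × 8.04248) = 1.6 + 0.4 = 2 m along the plane.
The resultant acts 1.6 + 0.4 = 2 m (along the plate) below the hinge at the top edge, so the moment about the hinge is M = F × 2 = 159.056 × 2 = 318.112 kN·m.
A normal force at the bottom, 3.2 m from the hinge, must supply this moment: P = 318.112/3.2 = 99.41 kN.

P ≈ 99.41 kN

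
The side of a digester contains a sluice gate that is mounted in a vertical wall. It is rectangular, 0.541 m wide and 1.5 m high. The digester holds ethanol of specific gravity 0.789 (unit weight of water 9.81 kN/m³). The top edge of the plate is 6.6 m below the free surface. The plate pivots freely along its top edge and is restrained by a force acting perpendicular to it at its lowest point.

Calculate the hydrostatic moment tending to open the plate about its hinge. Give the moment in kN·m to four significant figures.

γ = 0.789 × 9.81 = 7.74009 kN/m³.
The centroid lies 1.5/2 = 0.75 m below the top edge, so the centroid depth is h_c = 6.6 + 0.75 = 7.35 m.
A = 0.541 × 1.5 = 0.8115 m².
Resultant F = γ·h_c·A = 7.74009 × 7.35 × 0.8115 = 46.166 kN.
I_c = b·h³/12 = 0.541 × 1.5³/12 = 0.152156 m⁴.
Centre of pressure: y_p = y_c + I_c/(y_c·A) = 7.35 + 0.152156/(7.35 × 0.8115) = 7.35 + 0.0255102 = 7.37551 m along the plane.
The resultant acts 0.75 + 0.0255102 = 0.77551 m (along the plate) below the hinge at the top edge, so the moment about the hinge is M = F × 0.77551 = 46.166 × 0.77551 = 35.8022 kN·m.

M ≈ 35.80 kN·m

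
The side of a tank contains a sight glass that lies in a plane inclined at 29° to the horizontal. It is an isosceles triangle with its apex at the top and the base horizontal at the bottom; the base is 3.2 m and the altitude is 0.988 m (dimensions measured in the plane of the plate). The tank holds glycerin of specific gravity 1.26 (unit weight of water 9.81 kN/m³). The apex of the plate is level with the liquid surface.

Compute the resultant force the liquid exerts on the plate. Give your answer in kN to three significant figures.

F ≈ 6.24 kN

γ = 1.26 × 9.81 = 12.3606 kN/m³.
Let θ = 29° be the plate's angle to the horizontal; measure y along the incline from where the plane meets the free surface. Vertical depth h = y·sinθ with sinθ = 0.484810.
With the apex up, the centroid sits 2h/3 = 2 × 0.988/3 = 0.658667 m below the apex, so y_c = 0.658667 m and h_c = 0.658667 × 0.484810 = 0.319328 m.
A = ½ × 3.2 × 0.988 = 1.5808 m².
Resultant F = γ·h_c·A = 12.3606 × 0.319328 × 1.5808 = 6.23955 kN.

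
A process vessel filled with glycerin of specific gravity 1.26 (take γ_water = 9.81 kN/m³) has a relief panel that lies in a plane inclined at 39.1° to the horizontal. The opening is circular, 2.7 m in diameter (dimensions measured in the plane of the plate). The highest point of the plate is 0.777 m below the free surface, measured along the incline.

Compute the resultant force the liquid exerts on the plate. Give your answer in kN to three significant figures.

γ = 1.26 × 9.81 = 12.3606 kN/m³.
Let θ = 39.1° be the plate's angle to the horizontal; measure y along the incline from where the plane meets the free surface. Vertical depth h = y·sinθ with sinθ = 0.630676.
The centroid is at the centre, 1.35 m below the top of the plate, so y_c = 0.777 + 1.35 = 2.127 m and h_c = 2.127 × 0.630676 = 1.34145 m.
A = π(1.35)² = 5.72555 m².
Resultant F = γ·h_c·A = 12.3606 × 1.34145 × 5.72555 = 94.9361 kN.

F ≈ 94.9 kN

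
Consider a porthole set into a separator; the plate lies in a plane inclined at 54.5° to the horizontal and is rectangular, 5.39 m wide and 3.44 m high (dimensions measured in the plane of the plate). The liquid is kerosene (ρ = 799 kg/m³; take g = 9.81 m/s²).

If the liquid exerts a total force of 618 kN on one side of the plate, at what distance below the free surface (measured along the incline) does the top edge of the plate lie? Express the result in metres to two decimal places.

γ = ρg = 799 × 9.81 / 1000 = 7.83819 kN/m³.
A = 5.39 × 3.44 = 18.5416 m².
From F = γ·h_c·A, the centroid depth is h_c = 618/(7.83819 × 18.5416) = 4.25232 m.
Let θ = 54.5° be the plate's angle to the horizontal; measure y along the incline from where the plane meets the free surface. Vertical depth h = y·sinθ with sinθ = 0.814116.
Along the incline, y_c = h_c/sinθ = 4.25232/0.814116 = 5.22324 m.
The centroid lies 3.44/2 = 1.72 m below the top edge, so the top edge sits at y_top = 5.22324 − 1.72 = 3.50324 m along the incline.

y_top ≈ 3.50 m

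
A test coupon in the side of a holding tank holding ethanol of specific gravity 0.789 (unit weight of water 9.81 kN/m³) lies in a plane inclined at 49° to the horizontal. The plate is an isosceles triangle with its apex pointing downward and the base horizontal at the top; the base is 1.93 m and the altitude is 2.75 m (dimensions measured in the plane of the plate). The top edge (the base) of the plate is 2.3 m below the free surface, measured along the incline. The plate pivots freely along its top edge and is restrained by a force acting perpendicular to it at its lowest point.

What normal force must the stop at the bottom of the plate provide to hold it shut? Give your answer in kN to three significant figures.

γ = 0.789 × 9.81 = 7.74009 kN/m³.
Let θ = 49° be the plate's angle to the horizontal; measure y along the incline from where the plane meets the free surface. Vertical depth h = y·sinθ with sinθ = 0.754710.
With the apex down, the centroid sits h/3 = 2.75/3 = 0.916667 m below the base (the top edge), so y_c = 2.3 + 0.916667 = 3.21667 m and h_c = 3.21667 × 0.754710 = 2.42765 m.
A = ½ × 1.93 × 2.75 = 2.65375 m².
Resultant F = γ·h_c·A = 7.74009 × 2.42765 × 2.65375 = 49.8646 kN.
I_c = b·h³/36 = 1.93 × 2.75³/36 = 1.11494 m⁴.
Centre of pressure: y_p = y_c + I_c/(y_c·A) = 3.21667 + 1.11494/(3.21667 × 2.65375) = 3.21667 + 0.130613 = 3.34728 m along the plane.
The resultant acts 0.916667 + 0.130613 = 1.04728 m (along the plate) below the hinge at the top edge, so the moment about the hinge is M = F × 1.04728 = 49.8646 × 1.04728 = 52.2222 kN·m.
A normal force at the bottom, 2.75 m from the hinge, must supply this moment: P = 52.2222/2.75 = 18.9899 kN.

P ≈ 19.0 kN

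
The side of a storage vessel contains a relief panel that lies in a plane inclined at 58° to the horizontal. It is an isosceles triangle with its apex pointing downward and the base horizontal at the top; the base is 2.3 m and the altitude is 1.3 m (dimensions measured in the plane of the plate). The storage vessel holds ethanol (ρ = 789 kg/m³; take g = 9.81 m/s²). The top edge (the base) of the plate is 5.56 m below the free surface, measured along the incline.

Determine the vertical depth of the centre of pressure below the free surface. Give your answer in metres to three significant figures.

γ = ρg = 789 × 9.81 / 1000 = 7.74009 kN/m³.
Let θ = 58° be the plate's angle to the horizontal; measure y along the incline from where the plane meets the free surface. Vertical depth h = y·sinθ with sinθ = 0.848048.
With the apex down, the centroid sits h/3 = 1.3/3 = 0.433333 m below the base (the top edge), so y_c = 5.56 + 0.433333 = 5.99333 m and h_c = 5.99333 × 0.848048 = 5.08263 m.
A = ½ × 2.3 × 1.3 = 1.495 m².
Resultant F = γ·h_c·A = 7.74009 × 5.08263 × 1.495 = 58.8133 kN.
I_c = b·h³/36 = 2.3 × 1.3³/36 = 0.140364 m⁴.
Centre of pressure: y_p = y_c + I_c/(y_c·A) = 5.99333 + 0.140364/(5.99333 × 1.495) = 5.99333 + 0.0156656 = 6.009 m along the plane.
Vertically, h_p = y_p·sinθ = 6.009 × 0.848048 = 5.09592 m.

h_p = 5.10 m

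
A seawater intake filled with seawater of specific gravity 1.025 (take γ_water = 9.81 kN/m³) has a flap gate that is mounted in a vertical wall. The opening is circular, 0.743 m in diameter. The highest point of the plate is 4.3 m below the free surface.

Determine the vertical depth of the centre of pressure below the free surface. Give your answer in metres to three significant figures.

h_p = 4.68 m

γ = 1.025 × 9.81 = 10.05525 kN/m³.
The centroid is at the centre, 0.3715 m below the top of the plate, so the centroid depth is h_c = 4.3 + 0.3715 = 4.6715 m.
A = π(0.3715)² = 0.433578 m².
Resultant F = γ·h_c·A = 10.05525 × 4.6715 × 0.433578 = 20.3665 kN.
I_c = πr⁴/4 = π × 0.3715⁴/4 = 0.0149598 m⁴.
Centre of pressure: y_p = y_c + I_c/(y_c·A) = 4.6715 + 0.0149598/(4.6715 × 0.433578) = 4.6715 + 0.00738588 = 4.67889 m along the plane.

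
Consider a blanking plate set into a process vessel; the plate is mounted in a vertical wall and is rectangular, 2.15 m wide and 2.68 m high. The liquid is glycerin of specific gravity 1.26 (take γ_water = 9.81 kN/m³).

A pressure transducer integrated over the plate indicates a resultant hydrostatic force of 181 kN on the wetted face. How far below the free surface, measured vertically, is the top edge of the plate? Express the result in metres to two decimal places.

γ = 1.26 × 9.81 = 12.3606 kN/m³.
A = 2.15 × 2.68 = 5.762 m².
From F = γ·h_c·A, the centroid depth is h_c = 181/(12.3606 × 5.762) = 2.54136 m.
The centroid lies 2.68/2 = 1.34 m below the top edge, so the top edge sits at h_top = 2.54136 − 1.34 = 1.20136 m below the surface.

d_top ≈ 1.20 m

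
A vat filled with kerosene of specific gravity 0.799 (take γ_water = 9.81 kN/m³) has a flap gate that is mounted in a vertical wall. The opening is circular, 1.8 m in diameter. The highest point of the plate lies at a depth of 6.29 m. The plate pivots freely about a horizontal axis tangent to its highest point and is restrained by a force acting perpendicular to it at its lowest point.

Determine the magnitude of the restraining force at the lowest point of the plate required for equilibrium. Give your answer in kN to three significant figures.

γ = 0.799 × 9.81 = 7.83819 kN/m³.
The centroid is at the centre, 0.9 m below the top of the plate, so the centroid depth is h_c = 6.29 + 0.9 = 7.19 m.
A = π(0.9)² = 2.54469 m².
Resultant F = γ·h_c·A = 7.83819 × 7.19 × 2.54469 = 143.41 kN.
I_c = πr⁴/4 = π × 0.9⁴/4 = 0.5153 m⁴.
Centre of pressure: y_p = y_c + I_c/(y_c·A) = 7.19 + 0.5153/(7.19 × 2.54469) = 7.19 + 0.0281641 = 7.21816 m along the plane.
The resultant acts 0.9 + 0.0281641 = 0.928164 m (along the plate) below the hinge at the top edge, so the moment about the hinge is M = F × 0.928164 = 143.41 × 0.928164 = 133.108 kN·m.
A normal force at the bottom, 1.8 m from the hinge, must supply this moment: P = 133.108/1.8 = 73.9489 kN.

P ≈ 73.9 kN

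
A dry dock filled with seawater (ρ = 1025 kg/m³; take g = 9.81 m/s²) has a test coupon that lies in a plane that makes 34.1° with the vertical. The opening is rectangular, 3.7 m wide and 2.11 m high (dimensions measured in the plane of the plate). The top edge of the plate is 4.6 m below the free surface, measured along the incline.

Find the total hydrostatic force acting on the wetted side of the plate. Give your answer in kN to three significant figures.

γ = ρg = 1025 × 9.81 / 1000 = 10.05525 kN/m³.
The plate makes 34.1° with the vertical, i.e. θ = 90° − 34.1° = 55.9° to the horizontal. Measuring y along the incline from the free-surface line, vertical depth h = y·sinθ with sinθ = 0.828060.
The centroid lies 2.11/2 = 1.055 m below the top edge, so y_c = 4.6 + 1.055 = 5.655 m and h_c = 5.655 × 0.828060 = 4.68268 m.
A = 3.7 × 2.11 = 7.807 m².
Resultant F = γ·h_c·A = 10.05525 × 4.68268 × 7.807 = 367.597 kN.

F ≈ 368 kN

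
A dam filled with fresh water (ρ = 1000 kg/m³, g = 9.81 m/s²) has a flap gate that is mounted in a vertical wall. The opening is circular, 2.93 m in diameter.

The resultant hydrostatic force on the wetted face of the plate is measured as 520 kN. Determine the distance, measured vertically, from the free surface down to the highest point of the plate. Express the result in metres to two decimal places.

γ = ρg = 1000 × 9.81 = 9810 N/m³ = 9.81 kN/m³.
A = π(1.465)² = 6.74256 m².
From F = γ·h_c·A, the centroid depth is h_c = 520/(9.81 × 6.74256) = 7.86157 m.
The centroid is at the centre, 1.465 m below the top of the plate, so the highest point sits at h_top = 7.86157 − 1.465 = 6.39657 m below the surface.

d_top ≈ 6.40 m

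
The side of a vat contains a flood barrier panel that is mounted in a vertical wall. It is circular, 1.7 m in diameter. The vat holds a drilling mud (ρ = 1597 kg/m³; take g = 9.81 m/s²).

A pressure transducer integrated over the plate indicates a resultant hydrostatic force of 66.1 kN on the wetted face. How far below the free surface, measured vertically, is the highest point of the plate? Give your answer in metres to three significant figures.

γ = ρg = 1597 × 9.81 / 1000 = 15.66657 kN/m³.
A = π(0.85)² = 2.2698 m².
From F = γ·h_c·A, the centroid depth is h_c = 66.1/(15.66657 × 2.2698) = 1.85883 m.
The centroid is at the centre, 0.85 m below the top of the plate, so the highest point sits at h_top = 1.85883 − 0.85 = 1.00883 m below the surface.

d_top ≈ 1.01 m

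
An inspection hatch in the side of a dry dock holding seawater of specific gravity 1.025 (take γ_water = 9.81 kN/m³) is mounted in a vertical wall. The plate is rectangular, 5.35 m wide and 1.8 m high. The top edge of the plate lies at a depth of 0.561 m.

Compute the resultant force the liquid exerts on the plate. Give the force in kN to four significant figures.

γ = 1.025 × 9.81 = 10.05525 kN/m³.
The centroid lies 1.8/2 = 0.9 m below the top edge, so the centroid depth is h_c = 0.561 + 0.9 = 1.461 m.
A = 5.35 × 1.8 = 9.63 m².
Resultant F = γ·h_c·A = 10.05525 × 1.461 × 9.63 = 141.472 kN.

F ≈ 141.5 kN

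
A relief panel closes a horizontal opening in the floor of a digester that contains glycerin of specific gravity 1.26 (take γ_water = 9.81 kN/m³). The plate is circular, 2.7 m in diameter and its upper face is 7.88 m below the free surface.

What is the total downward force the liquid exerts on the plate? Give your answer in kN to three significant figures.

γ = 1.26 × 9.81 = 12.3606 kN/m³.
The plate is horizontal, so pressure is uniform at p = γ·h = 12.3606 × 7.88 = 97.4015 kN/m².
A = π(1.35)² = 5.72555 m².
F = p·A = 97.4015 × 5.72555 = 557.677 kN.

F ≈ 558 kN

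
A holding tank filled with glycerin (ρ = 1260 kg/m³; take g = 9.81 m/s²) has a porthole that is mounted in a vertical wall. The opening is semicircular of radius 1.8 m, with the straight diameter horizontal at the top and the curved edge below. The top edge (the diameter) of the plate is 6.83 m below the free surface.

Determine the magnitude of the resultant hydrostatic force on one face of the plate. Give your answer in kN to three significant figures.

F ≈ 478 kN

γ = ρg = 1260 × 9.81 / 1000 = 12.3606 kN/m³.
The centroid of a semicircle lies 4r/(3π) = 0.763944 m from the diameter, here below the top edge, so the centroid depth is h_c = 6.83 + 0.763944 = 7.59394 m.
A = πr²/2 = π × 1.8²/2 = 5.08938 m².
Resultant F = γ·h_c·A = 12.3606 × 7.59394 × 5.08938 = 477.718 kN.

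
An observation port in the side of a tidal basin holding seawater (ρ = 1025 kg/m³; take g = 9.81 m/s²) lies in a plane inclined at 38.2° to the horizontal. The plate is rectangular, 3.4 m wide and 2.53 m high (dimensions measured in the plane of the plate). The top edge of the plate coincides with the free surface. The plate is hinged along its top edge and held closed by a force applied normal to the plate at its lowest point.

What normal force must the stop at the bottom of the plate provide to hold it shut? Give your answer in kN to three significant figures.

P ≈ 45.1 kN

γ = ρg = 1025 × 9.81 / 1000 = 10.05525 kN/m³.
Let θ = 38.2° be the plate's angle to the horizontal; measure y along the incline from where the plane meets the free surface. Vertical depth h = y·sinθ with sinθ = 0.618408.
The centroid lies 2.53/2 = 1.265 m below the top edge, so y_c = 1.265 m and h_c = 1.265 × 0.618408 = 0.782286 m.
A = 3.4 × 2.53 = 8.602 m².
Resultant F = γ·h_c·A = 10.05525 × 0.782286 × 8.602 = 67.664 kN.
I_c = b·h³/12 = 3.4 × 2.53³/12 = 4.58838 m⁴.
Centre of pressure: y_p = y_c + I_c/(y_c·A) = 1.265 + 4.58838/(1.265 × 8.602) = 1.265 + 0.421667 = 1.68667 m along the plane.
The resultant acts 1.265 + 0.421667 = 1.68667 m (along the plate) below the hinge at the top edge, so the moment about the hinge is M = F × 1.68667 = 67.664 × 1.68667 = 114.127 kN·m.
A normal force at the bottom, 2.53 m from the hinge, must supply this moment: P = 114.127/2.53 = 45.1095 kN.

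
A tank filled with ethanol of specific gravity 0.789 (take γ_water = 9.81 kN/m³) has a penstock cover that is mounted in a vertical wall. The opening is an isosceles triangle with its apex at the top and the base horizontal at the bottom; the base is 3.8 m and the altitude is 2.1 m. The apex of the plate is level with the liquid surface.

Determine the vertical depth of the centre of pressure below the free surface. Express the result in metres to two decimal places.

h_p = 1.58 m

γ = 0.789 × 9.81 = 7.74009 kN/m³.
With the apex up, the centroid sits 2h/3 = 2 × 2.1/3 = 1.4 m below the apex, so the centroid depth is h_c = 1.4 m.
A = ½ × 3.8 × 2.1 = 3.99 m².
Resultant F = γ·h_c·A = 7.74009 × 1.4 × 3.99 = 43.2361 kN.
I_c = b·h³/36 = 3.8 × 2.1³/36 = 0.97755 m⁴.
Centre of pressure: y_p = y_c + I_c/(y_c·A) = 1.4 + 0.97755/(1.4 × 3.99) = 1.4 + 0.175 = 1.575 m along the plane.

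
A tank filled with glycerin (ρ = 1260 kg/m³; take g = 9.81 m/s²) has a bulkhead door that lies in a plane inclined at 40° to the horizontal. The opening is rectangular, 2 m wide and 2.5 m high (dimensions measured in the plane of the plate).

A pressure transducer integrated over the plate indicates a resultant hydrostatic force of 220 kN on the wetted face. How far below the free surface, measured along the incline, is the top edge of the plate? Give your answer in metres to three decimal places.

γ = ρg = 1260 × 9.81 / 1000 = 12.3606 kN/m³.
A = 2 × 2.5 = 5 m².
From F = γ·h_c·A, the centroid depth is h_c = 220/(12.3606 × 5) = 3.5597 m.
Let θ = 40° be the plate's angle to the horizontal; measure y along the incline from where the plane meets the free surface. Vertical depth h = y·sinθ with sinθ = 0.642788.
Along the incline, y_c = h_c/sinθ = 3.5597/0.642788 = 5.53791 m.
The centroid lies 2.5/2 = 1.25 m below the top edge, so the top edge sits at y_top = 5.53791 − 1.25 = 4.28791 m along the incline.

y_top ≈ 4.288 m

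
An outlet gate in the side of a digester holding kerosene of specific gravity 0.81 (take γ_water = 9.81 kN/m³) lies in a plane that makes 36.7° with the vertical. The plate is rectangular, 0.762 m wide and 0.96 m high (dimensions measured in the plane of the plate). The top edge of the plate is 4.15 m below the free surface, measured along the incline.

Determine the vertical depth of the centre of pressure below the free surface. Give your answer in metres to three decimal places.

γ = 0.81 × 9.81 = 7.9461 kN/m³.
The plate makes 36.7° with the vertical, i.e. θ = 90° − 36.7° = 53.3° to the horizontal. Measuring y along the incline from the free-surface line, vertical depth h = y·sinθ with sinθ = 0.801776.
The centroid lies 0.96/2 = 0.48 m below the top edge, so y_c = 4.15 + 0.48 = 4.63 m and h_c = 4.63 × 0.801776 = 3.71222 m.
A = 0.762 × 0.96 = 0.73152 m².
Resultant F = γ·h_c·A = 7.9461 × 3.71222 × 0.73152 = 21.5781 kN.
I_c = b·h³/12 = 0.762 × 0.96³/12 = 0.0561807 m⁴.
Centre of pressure: y_p = y_c + I_c/(y_c·A) = 4.63 + 0.0561807/(4.63 × 0.73152) = 4.63 + 0.0165875 = 4.64659 m along the plane.
Vertically, h_p = y_p·sinθ = 4.64659 × 0.801776 = 3.72552 m.

h_p = 3.726 m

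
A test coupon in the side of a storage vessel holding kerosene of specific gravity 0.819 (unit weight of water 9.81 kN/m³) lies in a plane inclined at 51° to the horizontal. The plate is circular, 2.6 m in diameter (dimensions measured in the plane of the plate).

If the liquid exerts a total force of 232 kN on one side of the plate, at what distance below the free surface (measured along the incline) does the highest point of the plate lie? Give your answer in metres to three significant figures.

y_top ≈ 5.70 m

γ = 0.819 × 9.81 = 8.03439 kN/m³.
A = π(1.3)² = 5.30929 m².
From F = γ·h_c·A, the centroid depth is h_c = 232/(8.03439 × 5.30929) = 5.43874 m.
Let θ = 51° be the plate's angle to the horizontal; measure y along the incline from where the plane meets the free surface. Vertical depth h = y·sinθ with sinθ = 0.777146.
Along the incline, y_c = h_c/sinθ = 5.43874/0.777146 = 6.99835 m.
The centroid is at the centre, 1.3 m below the top of the plate, so the highest point sits at y_top = 6.99835 − 1.3 = 5.69835 m along the incline.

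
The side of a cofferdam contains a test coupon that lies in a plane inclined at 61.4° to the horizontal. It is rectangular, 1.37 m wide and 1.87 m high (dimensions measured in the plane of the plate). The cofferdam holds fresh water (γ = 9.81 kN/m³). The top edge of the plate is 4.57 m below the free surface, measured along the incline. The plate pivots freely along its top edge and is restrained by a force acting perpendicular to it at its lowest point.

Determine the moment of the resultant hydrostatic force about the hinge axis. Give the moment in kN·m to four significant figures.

γ = 9.81 kN/m³.
Let θ = 61.4° be the plate's angle to the horizontal; measure y along the incline from where the plane meets the free surface. Vertical depth h = y·sinθ with sinθ = 0.877983.
The centroid lies 1.87/2 = 0.935 m below the top edge, so y_c = 4.57 + 0.935 = 5.505 m and h_c = 5.505 × 0.877983 = 4.8333 m.
A = 1.37 × 1.87 = 2.5619 m².
Resultant F = γ·h_c·A = 9.81 × 4.8333 × 2.5619 = 121.472 kN.
I_c = b·h³/12 = 1.37 × 1.87³/12 = 0.746559 m⁴.
Centre of pressure: y_p = y_c + I_c/(y_c·A) = 5.505 + 0.746559/(5.505 × 2.5619) = 5.505 + 0.0529352 = 5.55794 m along the plane.
The resultant acts 0.935 + 0.0529352 = 0.987935 m (along the plate) below the hinge at the top edge, so the moment about the hinge is M = F × 0.987935 = 121.472 × 0.987935 = 120.006 kN·m.

M ≈ 120.0 kN·m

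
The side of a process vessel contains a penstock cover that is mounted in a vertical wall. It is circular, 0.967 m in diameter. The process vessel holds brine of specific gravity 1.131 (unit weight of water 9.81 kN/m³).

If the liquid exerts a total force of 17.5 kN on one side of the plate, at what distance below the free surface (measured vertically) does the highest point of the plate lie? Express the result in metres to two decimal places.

d_top ≈ 1.66 m

γ = 1.131 × 9.81 = 11.09511 kN/m³.
A = π(0.4835)² = 0.734417 m².
From F = γ·h_c·A, the centroid depth is h_c = 17.5/(11.09511 × 0.734417) = 2.14765 m.
The centroid is at the centre, 0.4835 m below the top of the plate, so the highest point sits at h_top = 2.14765 − 0.4835 = 1.66415 m below the surface.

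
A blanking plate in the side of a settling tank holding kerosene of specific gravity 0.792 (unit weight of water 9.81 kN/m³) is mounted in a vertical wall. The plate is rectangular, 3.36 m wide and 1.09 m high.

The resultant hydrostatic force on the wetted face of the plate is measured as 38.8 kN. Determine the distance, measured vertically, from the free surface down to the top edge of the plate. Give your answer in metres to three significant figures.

γ = 0.792 × 9.81 = 7.76952 kN/m³.
A = 3.36 × 1.09 = 3.6624 m².
From F = γ·h_c·A, the centroid depth is h_c = 38.8/(7.76952 × 3.6624) = 1.36355 m.
The centroid lies 1.09/2 = 0.545 m below the top edge, so the top edge sits at h_top = 1.36355 − 0.545 = 0.81855 m below the surface.

d_top ≈ 0.819 m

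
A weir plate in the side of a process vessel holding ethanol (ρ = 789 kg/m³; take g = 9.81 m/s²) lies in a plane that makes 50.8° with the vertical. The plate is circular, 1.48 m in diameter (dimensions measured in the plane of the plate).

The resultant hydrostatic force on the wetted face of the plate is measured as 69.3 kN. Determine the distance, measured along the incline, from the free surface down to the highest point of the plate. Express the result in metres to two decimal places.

y_top ≈ 7.49 m

γ = ρg = 789 × 9.81 / 1000 = 7.74009 kN/m³.
A = π(0.74)² = 1.72034 m².
From F = γ·h_c·A, the centroid depth is h_c = 69.3/(7.74009 × 1.72034) = 5.20443 m.
The plate makes 50.8° with the vertical, i.e. θ = 90° − 50.8° = 39.2° to the horizontal. Measuring y along the incline from the free-surface line, vertical depth h = y·sinθ with sinθ = 0.632029.
Along the incline, y_c = h_c/sinθ = 5.20443/0.632029 = 8.23448 m.
The centroid is at the centre, 0.74 m below the top of the plate, so the highest point sits at y_top = 8.23448 − 0.74 = 7.49448 m along the incline.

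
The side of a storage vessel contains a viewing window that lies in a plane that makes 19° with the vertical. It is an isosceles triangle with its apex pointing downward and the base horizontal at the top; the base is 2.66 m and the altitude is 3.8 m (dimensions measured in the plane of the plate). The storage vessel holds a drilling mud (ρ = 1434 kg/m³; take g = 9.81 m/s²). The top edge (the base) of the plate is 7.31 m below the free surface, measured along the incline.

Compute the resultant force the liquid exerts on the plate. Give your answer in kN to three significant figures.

F ≈ 577 kN

γ = ρg = 1434 × 9.81 / 1000 = 14.06754 kN/m³.
The plate makes 19° with the vertical, i.e. θ = 90° − 19° = 71° to the horizontal. Measuring y along the incline from the free-surface line, vertical depth h = y·sinθ with sinθ = 0.945519.
With the apex down, the centroid sits h/3 = 3.8/3 = 1.26667 m below the base (the top edge), so y_c = 7.31 + 1.26667 = 8.57667 m and h_c = 8.57667 × 0.945519 = 8.1094 m.
A = ½ × 2.66 × 3.8 = 5.054 m².
Resultant F = γ·h_c·A = 14.06754 × 8.1094 × 5.054 = 576.557 kN.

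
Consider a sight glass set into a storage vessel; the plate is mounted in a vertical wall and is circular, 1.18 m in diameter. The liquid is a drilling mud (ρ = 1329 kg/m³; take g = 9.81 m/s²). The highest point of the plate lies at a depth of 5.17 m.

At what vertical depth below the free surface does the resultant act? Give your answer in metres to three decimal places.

γ = ρg = 1329 × 9.81 / 1000 = 13.03749 kN/m³.
The centroid is at the centre, 0.59 m below the top of the plate, so the centroid depth is h_c = 5.17 + 0.59 = 5.76 m.
A = π(0.59)² = 1.09359 m².
Resultant F = γ·h_c·A = 13.03749 × 5.76 × 1.09359 = 82.1242 kN.
I_c = πr⁴/4 = π × 0.59⁴/4 = 0.0951695 m⁴.
Centre of pressure: y_p = y_c + I_c/(y_c·A) = 5.76 + 0.0951695/(5.76 × 1.09359) = 5.76 + 0.0151085 = 5.77511 m along the plane.

h_p = 5.775 m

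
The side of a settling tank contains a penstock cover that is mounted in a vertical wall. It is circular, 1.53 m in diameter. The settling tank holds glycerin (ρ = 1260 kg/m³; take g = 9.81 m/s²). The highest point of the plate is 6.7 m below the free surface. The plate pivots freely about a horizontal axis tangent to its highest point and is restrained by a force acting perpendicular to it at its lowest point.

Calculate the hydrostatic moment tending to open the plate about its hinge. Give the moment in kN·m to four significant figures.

M ≈ 133.1 kN·m

γ = ρg = 1260 × 9.81 / 1000 = 12.3606 kN/m³.
The centroid is at the centre, 0.765 m below the top of the plate, so the centroid depth is h_c = 6.7 + 0.765 = 7.465 m.
A = π(0.765)² = 1.83854 m².
Resultant F = γ·h_c·A = 12.3606 × 7.465 × 1.83854 = 169.646 kN.
I_c = πr⁴/4 = π × 0.765⁴/4 = 0.26899 m⁴.
Centre of pressure: y_p = y_c + I_c/(y_c·A) = 7.465 + 0.26899/(7.465 × 1.83854) = 7.465 + 0.019599 = 7.4846 m along the plane.
The resultant acts 0.765 + 0.019599 = 0.784599 m (along the plate) below the hinge at the top edge, so the moment about the hinge is M = F × 0.784599 = 169.646 × 0.784599 = 133.104 kN·m.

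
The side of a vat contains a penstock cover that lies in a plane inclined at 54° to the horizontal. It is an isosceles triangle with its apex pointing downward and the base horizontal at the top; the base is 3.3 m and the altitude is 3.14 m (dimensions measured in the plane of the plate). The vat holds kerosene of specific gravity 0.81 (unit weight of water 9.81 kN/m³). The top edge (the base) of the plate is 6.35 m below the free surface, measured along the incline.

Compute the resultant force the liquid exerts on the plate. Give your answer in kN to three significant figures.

γ = 0.81 × 9.81 = 7.9461 kN/m³.
Let θ = 54° be the plate's angle to the horizontal; measure y along the incline from where the plane meets the free surface. Vertical depth h = y·sinθ with sinθ = 0.809017.
With the apex down, the centroid sits h/3 = 3.14/3 = 1.04667 m below the base (the top edge), so y_c = 6.35 + 1.04667 = 7.39667 m and h_c = 7.39667 × 0.809017 = 5.98403 m.
A = ½ × 3.3 × 3.14 = 5.181 m².
Resultant F = γ·h_c·A = 7.9461 × 5.98403 × 5.181 = 246.355 kN.

F ≈ 246 kN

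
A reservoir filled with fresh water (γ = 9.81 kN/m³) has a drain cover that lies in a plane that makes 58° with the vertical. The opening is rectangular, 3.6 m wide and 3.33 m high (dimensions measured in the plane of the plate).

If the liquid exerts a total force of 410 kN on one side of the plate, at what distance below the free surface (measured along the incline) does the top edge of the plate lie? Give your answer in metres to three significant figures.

γ = 9.81 kN/m³.
A = 3.6 × 3.33 = 11.988 m².
From F = γ·h_c·A, the centroid depth is h_c = 410/(9.81 × 11.988) = 3.48633 m.
The plate makes 58° with the vertical, i.e. θ = 90° − 58° = 32° to the horizontal. Measuring y along the incline from the free-surface line, vertical depth h = y·sinθ with sinθ = 0.529919.
Along the incline, y_c = h_c/sinθ = 3.48633/0.529919 = 6.57899 m.
The centroid lies 3.33/2 = 1.665 m below the top edge, so the top edge sits at y_top = 6.57899 − 1.665 = 4.91399 m along the incline.

y_top ≈ 4.91 m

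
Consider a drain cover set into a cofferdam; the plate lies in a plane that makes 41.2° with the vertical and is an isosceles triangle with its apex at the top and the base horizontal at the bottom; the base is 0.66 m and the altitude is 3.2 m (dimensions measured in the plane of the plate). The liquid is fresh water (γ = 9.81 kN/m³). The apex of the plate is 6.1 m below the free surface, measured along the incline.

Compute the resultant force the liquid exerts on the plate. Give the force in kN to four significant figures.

F ≈ 64.18 kN

γ = 9.81 kN/m³.
The plate makes 41.2° with the vertical, i.e. θ = 90° − 41.2° = 48.8° to the horizontal. Measuring y along the incline from the free-surface line, vertical depth h = y·sinθ with sinθ = 0.752415.
With the apex up, the centroid sits 2h/3 = 2 × 3.2/3 = 2.13333 m below the apex, so y_c = 6.1 + 2.13333 = 8.23333 m and h_c = 8.23333 × 0.752415 = 6.19488 m.
A = ½ × 0.66 × 3.2 = 1.056 m².
Resultant F = γ·h_c·A = 9.81 × 6.19488 × 1.056 = 64.175 kN.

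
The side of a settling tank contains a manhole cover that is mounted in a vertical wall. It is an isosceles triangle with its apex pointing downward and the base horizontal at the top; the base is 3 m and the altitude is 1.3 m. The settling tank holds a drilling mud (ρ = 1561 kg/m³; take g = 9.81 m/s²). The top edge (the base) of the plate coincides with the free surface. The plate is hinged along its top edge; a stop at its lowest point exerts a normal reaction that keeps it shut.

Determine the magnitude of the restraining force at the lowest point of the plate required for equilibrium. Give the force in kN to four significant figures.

P ≈ 6.470 kN

γ = ρg = 1561 × 9.81 / 1000 = 15.31341 kN/m³.
With the apex down, the centroid sits h/3 = 1.3/3 = 0.433333 m below the base (the top edge), so the centroid depth is h_c = 0.433333 m.
A = ½ × 3 × 1.3 = 1.95 m².
Resultant F = γ·h_c·A = 15.31341 × 0.433333 × 1.95 = 12.9398 kN.
I_c = b·h³/36 = 3 × 1.3³/36 = 0.183083 m⁴.
Centre of pressure: y_p = y_c + I_c/(y_c·A) = 0.433333 + 0.183083/(0.433333 × 1.95) = 0.433333 + 0.216666 = 0.649999 m along the plane.
The resultant acts 0.433333 + 0.216666 = 0.649999 m (along the plate) below the hinge at the top edge, so the moment about the hinge is M = F × 0.649999 = 12.9398 × 0.649999 = 8.41086 kN·m.
A normal force at the bottom, 1.3 m from the hinge, must supply this moment: P = 8.41086/1.3 = 6.46989 kN.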